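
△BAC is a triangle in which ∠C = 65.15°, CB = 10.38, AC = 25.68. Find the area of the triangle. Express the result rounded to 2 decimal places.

Area = ½·AC·CB·sin C ≈ 120.94.

120.94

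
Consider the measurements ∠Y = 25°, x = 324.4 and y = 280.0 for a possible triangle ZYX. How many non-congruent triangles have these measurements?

x·sin Y = 324.4·sin(25°) ≈ 137.1.
Since x sin Y < y < x (137.1 < 280.0 < 324.4), two triangles exist.

2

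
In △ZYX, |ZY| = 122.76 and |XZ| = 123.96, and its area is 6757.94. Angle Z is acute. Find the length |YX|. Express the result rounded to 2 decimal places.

128.27

From area = ½·|XZ|·|ZY|·sin Z, we get sin Z = 2·area/(|XZ|·|ZY|) ≈ 0.88819.
Taking the acute solution, ∠Z ≈ 62.65°.
Law of cosines then gives |YX| ≈ 128.27.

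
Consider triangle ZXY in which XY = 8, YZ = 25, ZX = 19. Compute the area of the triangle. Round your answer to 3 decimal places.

area ≈ 57.236

Semiperimeter s = (8 + 25 + 19)/2 = 26.
Heron's formula: area = √(26·18·1·7) ≈ 57.236.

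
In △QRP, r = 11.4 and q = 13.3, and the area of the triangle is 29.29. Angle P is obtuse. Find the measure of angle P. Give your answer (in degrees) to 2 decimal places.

From area = ½·q·r·sin P, we get sin P = 2·area/(q·r) ≈ 0.38636.
Taking the obtuse solution, ∠P ≈ 157.27°.

∠P ≈ 157.27°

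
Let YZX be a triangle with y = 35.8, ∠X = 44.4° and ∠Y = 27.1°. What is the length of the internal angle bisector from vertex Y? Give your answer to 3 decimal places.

t_Y ≈ 61.520

The third angle is ∠Z = 180° − ∠X − ∠Y = 108.50°.
Law of sines: z = y·sin Z/sin Y ≈ 74.526.
Law of sines: x = y·sin X/sin Y ≈ 54.985.
The bisector from Y has length 2·z·x·cos(∠Y/2)/(z+x) ≈ 61.52.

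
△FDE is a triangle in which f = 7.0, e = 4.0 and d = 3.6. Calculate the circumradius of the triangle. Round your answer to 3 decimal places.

4.873

By the law of cosines, cos F = (d² + e² − f²) / (2·d·e) ≈ -0.69583, so ∠F ≈ 134.09°.
Circumradius = f/(2 sin F) ≈ 4.8733.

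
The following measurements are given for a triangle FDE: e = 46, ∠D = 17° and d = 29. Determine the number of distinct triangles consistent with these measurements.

2

e·sin D = 46·sin(17°) ≈ 13.45.
Since e sin D < d < e (13.45 < 29 < 46), two triangles exist.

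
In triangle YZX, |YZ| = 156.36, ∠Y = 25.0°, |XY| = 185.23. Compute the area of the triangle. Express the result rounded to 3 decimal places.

Area = ½·|XY|·|YZ|·sin Y ≈ 6120.1.

area ≈ 6120.054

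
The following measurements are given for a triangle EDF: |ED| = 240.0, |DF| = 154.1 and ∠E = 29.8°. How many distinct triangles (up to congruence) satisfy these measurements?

2

|ED|·sin E = 240.0·sin(29.8°) ≈ 119.3.
Since |ED| sin E < |DF| < |ED| (119.3 < 154.1 < 240.0), two triangles exist.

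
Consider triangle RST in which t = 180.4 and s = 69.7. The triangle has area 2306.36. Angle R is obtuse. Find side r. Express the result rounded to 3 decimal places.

246.570

From area = ½·s·t·sin R, we get sin R = 2·area/(s·t) ≈ 0.36685.
Taking the obtuse solution, ∠R ≈ 158.48°.
Law of cosines then gives r ≈ 246.57.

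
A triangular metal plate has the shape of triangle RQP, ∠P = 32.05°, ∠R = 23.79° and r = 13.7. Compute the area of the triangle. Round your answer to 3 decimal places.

102.155

The third angle is ∠Q = 180° − ∠P − ∠R = 124.16°.
Law of sines: q = r·sin Q/sin R ≈ 28.103.
Law of sines: p = r·sin P/sin R ≈ 18.023.
Area = ½·r·q·sin P ≈ 102.16.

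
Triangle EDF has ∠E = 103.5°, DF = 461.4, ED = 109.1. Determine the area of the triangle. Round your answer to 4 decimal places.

22467.3235

Law of sines: sin F = ED·sin E/DF ≈ 0.22992.
Since DF ≥ ED, only the acute value applies: ∠F ≈ 13.29°.
Then ∠D = 180° − ∠E − ∠F ≈ 63.21°.
Law of sines gives FE = DF·sin D/sin E ≈ 423.57.
Area = ½·DF·ED·sin D ≈ 22467.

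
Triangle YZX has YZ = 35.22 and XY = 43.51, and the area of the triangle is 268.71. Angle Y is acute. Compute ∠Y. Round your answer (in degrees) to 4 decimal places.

From area = ½·XY·YZ·sin Y, we get sin Y = 2·area/(XY·YZ) ≈ 0.35070.
Taking the acute solution, ∠Y ≈ 20.53°.

∠Y ≈ 20.5301°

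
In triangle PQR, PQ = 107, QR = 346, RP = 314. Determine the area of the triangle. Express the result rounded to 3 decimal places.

16624.106

Semiperimeter s = (346 + 314 + 107)/2 = 383.5.
Heron's formula: area = √(383.5·37.5·69.5·276.5) ≈ 16624.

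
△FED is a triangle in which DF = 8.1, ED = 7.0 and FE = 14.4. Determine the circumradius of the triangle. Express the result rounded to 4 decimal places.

R ≈ 12.5139

By the law of cosines, cos F = (DF² + FE² − ED²) / (2·DF·FE) ≈ 0.96009, so ∠F ≈ 16.24°.
Circumradius = ED/(2 sin F) ≈ 12.514.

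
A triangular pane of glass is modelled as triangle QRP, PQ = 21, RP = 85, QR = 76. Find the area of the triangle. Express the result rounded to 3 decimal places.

area ≈ 757.166

Semiperimeter s = (85 + 21 + 76)/2 = 91.
Heron's formula: area = √(91·6·70·15) ≈ 757.17.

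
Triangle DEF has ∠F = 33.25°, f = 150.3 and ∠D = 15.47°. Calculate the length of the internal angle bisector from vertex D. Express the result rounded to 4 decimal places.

The third angle is ∠E = 180° − ∠F − ∠D = 131.28°.
Law of sines: d = f·sin D/sin F ≈ 73.118.
Law of sines: e = f·sin E/sin F ≈ 206.
The bisector from D has length 2·e·f·cos(∠D/2)/(e+f) ≈ 172.22.

172.2157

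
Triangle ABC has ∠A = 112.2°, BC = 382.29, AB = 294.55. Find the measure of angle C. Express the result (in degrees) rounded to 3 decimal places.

∠C ≈ 45.510°

Law of sines: sin C = AB·sin A/BC ≈ 0.71337.
Since BC ≥ AB, only the acute value applies: ∠C ≈ 45.51°.
Then ∠B = 180° − ∠A − ∠C ≈ 22.29°.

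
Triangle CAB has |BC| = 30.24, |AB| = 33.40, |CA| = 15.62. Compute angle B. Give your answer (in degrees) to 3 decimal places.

∠B ≈ 27.852°

By the law of cosines, cos B = (|AB|² + |BC|² − |CA|²) / (2·|AB|·|BC|) ≈ 0.88416, so ∠B ≈ 27.85°.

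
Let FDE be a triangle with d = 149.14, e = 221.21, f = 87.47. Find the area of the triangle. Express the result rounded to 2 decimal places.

4459.47

Semiperimeter s = (87.47 + 149.14 + 221.21)/2 = 228.91.
Heron's formula: area = √(228.91·141.44·79.77·7.7) ≈ 4459.5.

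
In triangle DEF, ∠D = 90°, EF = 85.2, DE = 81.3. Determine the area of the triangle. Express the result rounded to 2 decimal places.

Law of sines: sin F = DE·sin D/EF ≈ 0.95423.
Since EF ≥ DE, only the acute value applies: ∠F ≈ 72.60°.
Then ∠E = 180° − ∠D − ∠F ≈ 17.40°.
Law of sines gives FD = EF·sin E/sin D ≈ 25.482.
Area = ½·EF·DE·sin E ≈ 1035.9.

area ≈ 1035.86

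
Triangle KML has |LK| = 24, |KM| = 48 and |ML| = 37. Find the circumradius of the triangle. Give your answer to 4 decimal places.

24.5059

By the law of cosines, cos K = (|LK|² + |KM|² − |ML|²) / (2·|LK|·|KM|) ≈ 0.65582, so ∠K ≈ 49.02°.
Circumradius = |ML|/(2 sin K) ≈ 24.506.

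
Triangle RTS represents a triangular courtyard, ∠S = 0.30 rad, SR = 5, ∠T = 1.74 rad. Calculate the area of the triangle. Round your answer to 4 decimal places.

The third angle is ∠R = π − ∠T − ∠S = 1.102 rad.
Law of sines: TS = SR·sin R/sin T ≈ 4.5243.
Law of sines: RT = SR·sin S/sin T ≈ 1.499.
Area = ½·SR·TS·sin S ≈ 3.3425.

area ≈ 3.3425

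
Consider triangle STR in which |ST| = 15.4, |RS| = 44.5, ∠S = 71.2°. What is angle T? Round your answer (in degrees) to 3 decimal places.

∠T ≈ 88.560°

By the law of cosines, |TR|² = |RS|² + |ST|² − 2·|RS|·|ST|·cos S = 1775.7, so |TR| ≈ 42.139.
Law of cosines again: cos T = (|ST|² + |TR|² − |RS|²)/(2·|ST|·|TR|) ≈ 0.02514, so ∠T ≈ 88.56°.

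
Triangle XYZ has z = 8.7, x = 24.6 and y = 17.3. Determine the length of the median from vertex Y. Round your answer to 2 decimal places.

16.30

Median from Y: ½√(2·z² + 2·x² − y²) ≈ 16.297.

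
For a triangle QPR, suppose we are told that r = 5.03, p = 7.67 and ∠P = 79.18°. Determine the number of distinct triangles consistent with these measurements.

r·sin P = 5.03·sin(79.18°) ≈ 4.941.
Since p ≥ r, exactly one triangle exists.

1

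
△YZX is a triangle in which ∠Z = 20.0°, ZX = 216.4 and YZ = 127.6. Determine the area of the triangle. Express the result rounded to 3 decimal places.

area ≈ 4722.040

Area = ½·YZ·ZX·sin Z ≈ 4722.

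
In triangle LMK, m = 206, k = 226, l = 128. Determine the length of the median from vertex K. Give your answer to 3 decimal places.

m_K ≈ 129.000

Median from K: ½√(2·l² + 2·m² − k²) ≈ 129.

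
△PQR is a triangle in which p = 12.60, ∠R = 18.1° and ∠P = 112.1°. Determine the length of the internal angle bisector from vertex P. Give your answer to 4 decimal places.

The third angle is ∠Q = 180° − ∠R − ∠P = 49.80°.
Law of sines: q = p·sin Q/sin P ≈ 10.387.
Law of sines: r = p·sin R/sin P ≈ 4.2249.
The bisector from P has length 2·q·r·cos(∠P/2)/(q+r) ≈ 3.3545.

3.3545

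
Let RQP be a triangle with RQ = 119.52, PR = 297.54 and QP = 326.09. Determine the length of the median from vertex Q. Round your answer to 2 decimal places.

195.39

Median from Q: ½√(2·RQ² + 2·QP² − PR²) ≈ 195.39.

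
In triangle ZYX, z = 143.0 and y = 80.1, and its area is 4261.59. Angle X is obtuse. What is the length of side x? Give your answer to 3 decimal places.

From area = ½·z·y·sin X, we get sin X = 2·area/(z·y) ≈ 0.74410.
Taking the obtuse solution, ∠X ≈ 131.92°.
Law of cosines then gives x ≈ 205.35.

205.352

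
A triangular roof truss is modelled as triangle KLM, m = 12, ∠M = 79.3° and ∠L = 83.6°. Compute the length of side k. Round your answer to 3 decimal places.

The third angle is ∠K = 180° − ∠L − ∠M = 17.10°.
Law of sines: k = m·sin K/sin M ≈ 3.5909.

3.591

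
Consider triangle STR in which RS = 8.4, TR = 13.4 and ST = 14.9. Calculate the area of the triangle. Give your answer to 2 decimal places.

55.84

Semiperimeter s = (13.4 + 8.4 + 14.9)/2 = 18.35.
Heron's formula: area = √(18.35·4.95·9.95·3.45) ≈ 55.84.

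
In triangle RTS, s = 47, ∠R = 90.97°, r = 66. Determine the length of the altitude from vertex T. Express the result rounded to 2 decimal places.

h_T ≈ 46.99

Law of sines: sin S = s·sin R/r ≈ 0.71202.
Since r ≥ s, only the acute value applies: ∠S ≈ 45.40°.
Then ∠T = 180° − ∠R − ∠S ≈ 43.63°.
Law of sines gives t = r·sin T/sin R ≈ 45.547.
Area = ½·r·s·sin T ≈ 1070.2.
The altitude from T has length 2·area/t ≈ 46.993.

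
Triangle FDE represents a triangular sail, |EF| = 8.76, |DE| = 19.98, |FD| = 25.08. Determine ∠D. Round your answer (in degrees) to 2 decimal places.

∠D ≈ 18.31°

By the law of cosines, cos D = (|FD|² + |DE|² − |EF|²) / (2·|FD|·|DE|) ≈ 0.94938, so ∠D ≈ 18.31°.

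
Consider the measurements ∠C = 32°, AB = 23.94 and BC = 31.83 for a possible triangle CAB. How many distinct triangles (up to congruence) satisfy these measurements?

BC·sin C = 31.83·sin(32°) ≈ 16.87.
Since BC sin C < AB < BC (16.87 < 23.94 < 31.83), two triangles exist.

2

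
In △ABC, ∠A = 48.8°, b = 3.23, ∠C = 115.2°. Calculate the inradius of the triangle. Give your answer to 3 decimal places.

r ≈ 1.138

The third angle is ∠B = 180° − ∠C − ∠A = 16.00°.
Law of sines: a = b·sin A/sin B ≈ 8.817.
Law of sines: c = b·sin C/sin B ≈ 10.603.
Area = ½·b·a·sin C ≈ 12.884.
Semiperimeter s = (8.817+3.23+10.603)/2 = 11.325.
Inradius = area/s = 12.884/11.325 ≈ 1.1377.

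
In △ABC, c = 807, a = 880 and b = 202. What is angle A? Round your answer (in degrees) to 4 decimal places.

104.6300

By the law of cosines, cos A = (b² + c² − a²) / (2·b·c) ≈ -0.25258, so ∠A ≈ 104.63°.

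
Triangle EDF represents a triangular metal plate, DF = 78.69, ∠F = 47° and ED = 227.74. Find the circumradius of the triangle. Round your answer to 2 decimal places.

Law of sines: sin E = DF·sin F/ED ≈ 0.25270.
Since ED ≥ DF, only the acute value applies: ∠E ≈ 14.64°.
Then ∠D = 180° − ∠F − ∠E ≈ 118.36°.
Law of sines gives FE = ED·sin D/sin F ≈ 274.01.
Circumradius = ED/(2 sin F) ≈ 155.7.

155.70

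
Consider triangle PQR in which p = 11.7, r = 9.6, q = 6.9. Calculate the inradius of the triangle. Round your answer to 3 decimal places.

Semiperimeter s = (11.7 + 6.9 + 9.6)/2 = 14.1.
Heron's formula: area = √(14.1·2.4·7.2·4.5) ≈ 33.112.
Inradius = area/s = 33.112/14.1 ≈ 2.3484.

2.348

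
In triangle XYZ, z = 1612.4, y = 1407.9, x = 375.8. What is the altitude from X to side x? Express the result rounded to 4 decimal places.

h_X ≈ 1257.1301

Semiperimeter s = (375.8 + 1407.9 + 1612.4)/2 = 1698.1.
Heron's formula: area = √(1698.1·1322.3·290.15·85.65) ≈ 2.3621e+05.
The altitude from X has length 2·area/x ≈ 1257.1.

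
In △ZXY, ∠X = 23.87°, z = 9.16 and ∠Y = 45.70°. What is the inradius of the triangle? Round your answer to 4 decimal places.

The third angle is ∠Z = 180° − ∠X − ∠Y = 110.43°.
Law of sines: x = z·sin X/sin Z ≈ 3.9555.
Law of sines: y = z·sin Y/sin Z ≈ 6.9958.
Area = ½·z·x·sin Y ≈ 12.966.
Semiperimeter s = (9.16+3.9555+6.9958)/2 = 10.056.
Inradius = area/s = 12.966/10.056 ≈ 1.2894.

1.2894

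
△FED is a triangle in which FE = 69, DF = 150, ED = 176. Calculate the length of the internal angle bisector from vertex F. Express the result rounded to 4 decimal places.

By the law of cosines, cos F = (DF² + FE² − ED²) / (2·DF·FE) ≈ -0.17947, so ∠F ≈ 100.34°.
The bisector from F has length 2·DF·FE·cos(∠F/2)/(DF+FE) ≈ 60.542.

60.5423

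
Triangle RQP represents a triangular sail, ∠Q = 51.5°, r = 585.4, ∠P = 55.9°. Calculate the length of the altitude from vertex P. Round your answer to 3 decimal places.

The third angle is ∠R = 180° − ∠Q − ∠P = 72.60°.
Law of sines: q = r·sin Q/sin R ≈ 480.11.
Law of sines: p = r·sin P/sin R ≈ 507.99.
Area = ½·r·q·sin P ≈ 1.1637e+05.
The altitude from P has length 2·area/p ≈ 458.14.

h_P ≈ 458.139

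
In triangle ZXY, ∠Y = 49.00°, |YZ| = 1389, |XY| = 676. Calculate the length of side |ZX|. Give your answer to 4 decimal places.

By the law of cosines, |ZX|² = |XY|² + |YZ|² − 2·|XY|·|YZ|·cos Y = 1.1543e+06, so |ZX| ≈ 1074.4.

1074.3674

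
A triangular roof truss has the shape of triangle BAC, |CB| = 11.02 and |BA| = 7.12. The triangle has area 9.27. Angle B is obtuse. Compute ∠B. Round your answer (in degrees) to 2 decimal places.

From area = ½·|CB|·|BA|·sin B, we get sin B = 2·area/(|CB|·|BA|) ≈ 0.23629.
Taking the obtuse solution, ∠B ≈ 166.33°.

166.33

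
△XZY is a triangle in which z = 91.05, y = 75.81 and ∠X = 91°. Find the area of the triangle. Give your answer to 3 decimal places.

Area = ½·z·y·sin X ≈ 3450.7.

3450.725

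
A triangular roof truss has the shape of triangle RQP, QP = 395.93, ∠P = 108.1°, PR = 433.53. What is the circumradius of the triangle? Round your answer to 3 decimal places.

By the law of cosines, RQ² = QP² + PR² − 2·QP·PR·cos P = 4.5136e+05, so RQ ≈ 671.84.
Area = ½·QP·PR·sin P ≈ 81577.
Circumradius = RQ/(2 sin P) ≈ 353.41.

353.406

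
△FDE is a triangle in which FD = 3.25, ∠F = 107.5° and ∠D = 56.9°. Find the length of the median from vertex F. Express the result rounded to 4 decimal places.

The third angle is ∠E = 180° − ∠F − ∠D = 15.60°.
Law of sines: DE = FD·sin F/sin E ≈ 11.526.
Law of sines: EF = FD·sin D/sin E ≈ 10.124.
Median from F: ½√(2·EF² + 2·FD² − DE²) ≈ 4.8289.

m_F ≈ 4.8289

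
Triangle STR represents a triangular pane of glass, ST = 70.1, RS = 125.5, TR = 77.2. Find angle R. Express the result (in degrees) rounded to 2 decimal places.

∠R ≈ 29.91°

By the law of cosines, cos R = (TR² + RS² − ST²) / (2·TR·RS) ≈ 0.86680, so ∠R ≈ 29.91°.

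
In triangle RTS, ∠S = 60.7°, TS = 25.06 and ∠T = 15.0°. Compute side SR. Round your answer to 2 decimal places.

6.69

The third angle is ∠R = 180° − ∠T − ∠S = 104.30°.
Law of sines: SR = TS·sin T/sin R ≈ 6.6934.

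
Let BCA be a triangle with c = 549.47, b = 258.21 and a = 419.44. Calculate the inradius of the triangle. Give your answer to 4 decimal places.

84.8848

Semiperimeter s = (258.21 + 549.47 + 419.44)/2 = 613.56.
Heron's formula: area = √(613.56·355.35·64.09·194.12) ≈ 52082.
Inradius = area/s = 52082/613.56 ≈ 84.885.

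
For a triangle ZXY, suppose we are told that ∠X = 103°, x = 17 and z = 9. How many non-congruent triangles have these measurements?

1

z·sin X = 9·sin(103°) ≈ 8.769.
Since ∠X is not acute, a triangle exists only if x > z; here x > z, so there is exactly one triangle.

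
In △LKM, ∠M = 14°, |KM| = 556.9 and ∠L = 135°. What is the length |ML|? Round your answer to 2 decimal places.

405.63

The third angle is ∠K = 180° − ∠M − ∠L = 31.00°.
Law of sines: |ML| = |KM|·sin K/sin L ≈ 405.63.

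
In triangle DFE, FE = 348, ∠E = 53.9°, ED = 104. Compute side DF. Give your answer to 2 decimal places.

By the law of cosines, DF² = FE² + ED² − 2·FE·ED·cos E = 89272, so DF ≈ 298.78.

298.78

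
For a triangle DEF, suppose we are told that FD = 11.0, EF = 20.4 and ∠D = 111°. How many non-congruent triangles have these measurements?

FD·sin D = 11.0·sin(111°) ≈ 10.27.
Since ∠D is not acute, a triangle exists only if EF > FD; here EF > FD, so there is exactly one triangle.

1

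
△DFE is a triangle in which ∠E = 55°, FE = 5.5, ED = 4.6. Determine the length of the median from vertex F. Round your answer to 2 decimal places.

By the law of cosines, DF² = FE² + ED² − 2·FE·ED·cos E = 22.387, so DF ≈ 4.7315.
Median from F: ½√(2·DF² + 2·FE² − ED²) ≈ 4.5857.

4.59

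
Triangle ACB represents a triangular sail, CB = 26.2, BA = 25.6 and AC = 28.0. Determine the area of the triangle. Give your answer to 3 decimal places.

304.992

Semiperimeter s = (26.2 + 25.6 + 28)/2 = 39.9.
Heron's formula: area = √(39.9·13.7·14.3·11.9) ≈ 304.99.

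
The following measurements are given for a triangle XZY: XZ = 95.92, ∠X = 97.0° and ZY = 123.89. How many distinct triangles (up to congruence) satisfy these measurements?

XZ·sin X = 95.92·sin(97.0°) ≈ 95.21.
Since ∠X is not acute, a triangle exists only if ZY > XZ; here ZY > XZ, so there is exactly one triangle.

1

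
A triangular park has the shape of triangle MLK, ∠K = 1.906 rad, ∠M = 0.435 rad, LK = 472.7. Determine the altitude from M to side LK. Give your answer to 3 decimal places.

h_M ≈ 760.317

The third angle is ∠L = π − ∠K − ∠M = 0.801 rad.
Law of sines: KM = LK·sin L/sin M ≈ 805.13.
Law of sines: ML = LK·sin K/sin M ≈ 1059.3.
Area = ½·LK·KM·sin K ≈ 1.797e+05.
The altitude from M has length 2·area/LK ≈ 760.32.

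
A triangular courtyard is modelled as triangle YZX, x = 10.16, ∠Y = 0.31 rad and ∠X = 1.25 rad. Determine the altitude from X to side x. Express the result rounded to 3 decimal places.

h_X ≈ 3.266

The third angle is ∠Z = π − ∠X − ∠Y = 1.582 rad.
Law of sines: y = x·sin Y/sin X ≈ 3.266.
Law of sines: z = x·sin Z/sin X ≈ 10.706.
Area = ½·x·y·sin Z ≈ 16.59.
The altitude from X has length 2·area/x ≈ 3.2658.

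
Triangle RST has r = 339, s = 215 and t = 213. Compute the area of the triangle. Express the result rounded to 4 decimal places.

Semiperimeter p = (339 + 215 + 213)/2 = 383.5.
Heron's formula: area = √(383.5·44.5·168.5·170.5) ≈ 22142.

22142.4072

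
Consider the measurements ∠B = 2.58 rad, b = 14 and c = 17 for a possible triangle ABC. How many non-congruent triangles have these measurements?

c·sin B = 17·sin(2.58 rad) ≈ 9.053.
Since ∠B is not acute, a triangle exists only if b > c; here b ≤ c, so there is no triangle.

0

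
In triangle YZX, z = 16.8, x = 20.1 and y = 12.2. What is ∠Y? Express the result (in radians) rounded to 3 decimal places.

By the law of cosines, cos Y = (z² + x² − y²) / (2·z·x) ≈ 0.79574, so ∠Y ≈ 0.651 rad.

0.651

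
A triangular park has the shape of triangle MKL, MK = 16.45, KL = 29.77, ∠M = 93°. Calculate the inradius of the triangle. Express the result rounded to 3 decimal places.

Law of sines: sin L = MK·sin M/KL ≈ 0.55181.
Since KL ≥ MK, only the acute value applies: ∠L ≈ 33.49°.
Then ∠K = 180° − ∠M − ∠L ≈ 53.51°.
Law of sines gives LM = KL·sin K/sin M ≈ 23.966.
Area = ½·KL·MK·sin K ≈ 196.85.
Semiperimeter s = (29.77+23.966+16.45)/2 = 35.093.
Inradius = area/s = 196.85/35.093 ≈ 5.6094.

5.609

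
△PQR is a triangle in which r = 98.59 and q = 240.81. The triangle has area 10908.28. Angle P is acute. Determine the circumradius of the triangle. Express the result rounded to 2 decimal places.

From area = ½·q·r·sin P, we get sin P = 2·area/(q·r) ≈ 0.91892.
Taking the acute solution, ∠P ≈ 66.77°.
Law of cosines then gives p ≈ 221.32.
Circumradius = p/(2 sin P) ≈ 120.42.

120.42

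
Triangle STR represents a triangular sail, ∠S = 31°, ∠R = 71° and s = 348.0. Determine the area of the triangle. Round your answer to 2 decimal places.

108733.56

The third angle is ∠T = 180° − ∠R − ∠S = 78.00°.
Law of sines: t = s·sin T/sin S ≈ 660.91.
Law of sines: r = s·sin R/sin S ≈ 638.87.
Area = ½·s·t·sin R ≈ 1.0873e+05.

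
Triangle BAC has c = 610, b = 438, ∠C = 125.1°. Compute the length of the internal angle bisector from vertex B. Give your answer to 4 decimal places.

Law of sines: sin B = b·sin C/c ≈ 0.58746.
Since c ≥ b, only the acute value applies: ∠B ≈ 35.98°.
Then ∠A = 180° − ∠C − ∠B ≈ 18.92°.
Law of sines gives a = c·sin A/sin C ≈ 241.79.
The bisector from B has length 2·a·c·cos(∠B/2)/(a+c) ≈ 329.39.

t_B ≈ 329.3853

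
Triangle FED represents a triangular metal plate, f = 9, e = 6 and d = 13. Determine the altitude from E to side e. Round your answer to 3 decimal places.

h_E ≈ 7.888

Semiperimeter s = (9 + 6 + 13)/2 = 14.
Heron's formula: area = √(14·5·8·1) ≈ 23.664.
The altitude from E has length 2·area/e ≈ 7.8881.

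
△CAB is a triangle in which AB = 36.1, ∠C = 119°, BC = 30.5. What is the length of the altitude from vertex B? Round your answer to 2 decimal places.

h_B ≈ 26.68

Law of sines: sin A = BC·sin C/AB ≈ 0.73894.
Since AB ≥ BC, only the acute value applies: ∠A ≈ 47.64°.
Then ∠B = 180° − ∠C − ∠A ≈ 13.36°.
Law of sines gives CA = AB·sin B/sin C ≈ 9.5363.
Area = ½·AB·BC·sin B ≈ 127.19.
The altitude from B has length 2·area/CA ≈ 26.676.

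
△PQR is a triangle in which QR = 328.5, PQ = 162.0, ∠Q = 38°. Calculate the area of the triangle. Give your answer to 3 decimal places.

Area = ½·PQ·QR·sin Q ≈ 16382.

16381.828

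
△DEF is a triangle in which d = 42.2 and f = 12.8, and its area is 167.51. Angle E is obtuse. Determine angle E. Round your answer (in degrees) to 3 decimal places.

141.668

From area = ½·f·d·sin E, we get sin E = 2·area/(f·d) ≈ 0.62022.
Taking the obtuse solution, ∠E ≈ 141.67°.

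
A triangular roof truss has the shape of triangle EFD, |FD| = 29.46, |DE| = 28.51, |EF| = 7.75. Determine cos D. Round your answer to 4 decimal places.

By the law of cosines, cos D = (|FD|² + |DE|² − |EF|²) / (2·|FD|·|DE|) ≈ 0.96478, so ∠D ≈ 0.266 rad.

cos D ≈ 0.9648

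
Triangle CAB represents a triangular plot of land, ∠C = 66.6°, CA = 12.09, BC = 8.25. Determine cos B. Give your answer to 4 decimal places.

cos B ≈ 0.2968

By the law of cosines, AB² = BC² + CA² − 2·BC·CA·cos C = 135.01, so AB ≈ 11.619.
Law of cosines again: cos B = (AB² + BC² − CA²)/(2·AB·BC) ≈ 0.29679, so ∠B ≈ 72.73°.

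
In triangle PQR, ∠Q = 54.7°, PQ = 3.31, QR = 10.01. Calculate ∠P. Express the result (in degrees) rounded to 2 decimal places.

By the law of cosines, RP² = PQ² + QR² − 2·PQ·QR·cos Q = 72.864, so RP ≈ 8.536.
Law of cosines again: cos P = (RP² + PQ² − QR²)/(2·RP·PQ) ≈ -0.28987, so ∠P ≈ 106.85°.

106.85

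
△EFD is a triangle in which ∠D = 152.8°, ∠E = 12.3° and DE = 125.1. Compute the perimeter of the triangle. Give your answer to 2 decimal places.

perimeter ≈ 451.13

The third angle is ∠F = 180° − ∠D − ∠E = 14.90°.
Law of sines: FD = DE·sin E/sin F ≈ 103.64.
Law of sines: EF = DE·sin D/sin F ≈ 222.39.
Semiperimeter s = (103.64+125.1+222.39)/2 = 225.57.
Perimeter = 103.64 + 125.1 + 222.39 = 451.13.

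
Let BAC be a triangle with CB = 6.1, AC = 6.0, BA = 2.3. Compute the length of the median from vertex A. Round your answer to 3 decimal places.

m_A ≈ 3.368

Median from A: ½√(2·BA² + 2·AC² − CB²) ≈ 3.3679.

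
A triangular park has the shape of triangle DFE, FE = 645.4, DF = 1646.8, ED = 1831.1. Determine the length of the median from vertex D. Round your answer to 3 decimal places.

1711.229

Median from D: ½√(2·ED² + 2·DF² − FE²) ≈ 1711.2.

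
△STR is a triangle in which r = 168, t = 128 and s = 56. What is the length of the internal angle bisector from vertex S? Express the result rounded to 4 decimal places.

143.9942

By the law of cosines, cos S = (t² + r² − s²) / (2·t·r) ≈ 0.96429, so ∠S ≈ 15.36°.
The bisector from S has length 2·t·r·cos(∠S/2)/(t+r) ≈ 143.99.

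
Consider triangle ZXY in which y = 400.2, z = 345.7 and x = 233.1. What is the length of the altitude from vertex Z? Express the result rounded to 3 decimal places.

Semiperimeter s = (345.7 + 233.1 + 400.2)/2 = 489.5.
Heron's formula: area = √(489.5·143.8·256.4·89.3) ≈ 40146.
The altitude from Z has length 2·area/z ≈ 232.26.

h_Z ≈ 232.258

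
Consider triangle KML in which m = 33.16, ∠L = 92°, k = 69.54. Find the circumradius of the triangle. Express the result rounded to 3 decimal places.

By the law of cosines, l² = k² + m² − 2·k·m·cos L = 6096.3, so l ≈ 78.079.
Area = ½·k·m·sin L ≈ 1152.3.
Circumradius = l/(2 sin L) ≈ 39.063.

39.063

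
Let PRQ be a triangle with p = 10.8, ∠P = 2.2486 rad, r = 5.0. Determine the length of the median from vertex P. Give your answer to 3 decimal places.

m_P ≈ 2.722

Law of sines: sin R = r·sin P/p ≈ 0.36063.
Since p ≥ r, only the acute value applies: ∠R ≈ 0.3689 rad.
Then ∠Q = π − ∠P − ∠R ≈ 0.5241 rad.
Law of sines gives q = p·sin Q/sin P ≈ 6.9379.
Median from P: ½√(2·r² + 2·q² − p²) ≈ 2.7216.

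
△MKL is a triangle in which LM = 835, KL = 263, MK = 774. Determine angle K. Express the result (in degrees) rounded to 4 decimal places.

By the law of cosines, cos K = (MK² + KL² − LM²) / (2·MK·KL) ≈ -0.07118, so ∠K ≈ 94.08°.

94.0819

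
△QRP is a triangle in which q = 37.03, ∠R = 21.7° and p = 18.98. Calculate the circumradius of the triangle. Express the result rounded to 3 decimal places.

By the law of cosines, r² = p² + q² − 2·p·q·cos R = 425.42, so r ≈ 20.626.
Area = ½·p·q·sin R ≈ 129.93.
Circumradius = r/(2 sin R) ≈ 27.892.

27.892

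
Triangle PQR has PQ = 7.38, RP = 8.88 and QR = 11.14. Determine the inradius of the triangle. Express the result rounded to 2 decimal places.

r ≈ 2.39

Semiperimeter s = (11.14 + 8.88 + 7.38)/2 = 13.7.
Heron's formula: area = √(13.7·2.56·4.82·6.32) ≈ 32.686.
Inradius = area/s = 32.686/13.7 ≈ 2.3858.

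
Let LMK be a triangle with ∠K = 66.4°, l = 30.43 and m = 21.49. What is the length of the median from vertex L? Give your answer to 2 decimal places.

By the law of cosines, k² = l² + m² − 2·l·m·cos K = 864.2, so k ≈ 29.397.
Median from L: ½√(2·m² + 2·k² − l²) ≈ 20.773.

20.77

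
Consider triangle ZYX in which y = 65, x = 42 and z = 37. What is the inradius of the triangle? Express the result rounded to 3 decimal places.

10.104

Semiperimeter s = (37 + 65 + 42)/2 = 72.
Heron's formula: area = √(72·35·7·30) ≈ 727.46.
Inradius = area/s = 727.46/72 ≈ 10.104.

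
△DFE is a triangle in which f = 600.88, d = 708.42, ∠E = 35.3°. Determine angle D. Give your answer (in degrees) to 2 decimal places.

86.82

By the law of cosines, e² = d² + f² − 2·d·f·cos E = 1.681e+05, so e ≈ 410.
Law of cosines again: cos D = (f² + e² − d²)/(2·f·e) ≈ 0.05540, so ∠D ≈ 86.82°.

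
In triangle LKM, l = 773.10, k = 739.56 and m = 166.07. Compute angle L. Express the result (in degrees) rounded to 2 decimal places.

By the law of cosines, cos L = (k² + m² − l²) / (2·k·m) ≈ -0.09427, so ∠L ≈ 95.41°.

∠L ≈ 95.41°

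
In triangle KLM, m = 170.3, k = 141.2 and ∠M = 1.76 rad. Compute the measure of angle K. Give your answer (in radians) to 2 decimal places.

Law of sines: sin K = k·sin M/m ≈ 0.81433.
Since m ≥ k, only the acute value applies: ∠K ≈ 0.952 rad.
Then ∠L = π − ∠M − ∠K ≈ 0.430 rad.

∠K ≈ 0.95 rad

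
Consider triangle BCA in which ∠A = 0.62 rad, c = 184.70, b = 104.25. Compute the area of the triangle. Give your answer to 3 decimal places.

Area = ½·b·c·sin A ≈ 5593.9.

area ≈ 5593.909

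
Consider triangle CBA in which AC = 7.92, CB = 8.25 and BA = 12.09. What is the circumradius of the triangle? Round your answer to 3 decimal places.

6.087

By the law of cosines, cos C = (AC² + CB² − BA²) / (2·AC·CB) ≈ -0.11769, so ∠C ≈ 96.76°.
Circumradius = BA/(2 sin C) ≈ 6.0873.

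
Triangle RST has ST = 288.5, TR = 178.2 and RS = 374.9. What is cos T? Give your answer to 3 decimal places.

By the law of cosines, cos T = (ST² + TR² − RS²) / (2·ST·TR) ≈ -0.24861, so ∠T ≈ 104.40°.

-0.249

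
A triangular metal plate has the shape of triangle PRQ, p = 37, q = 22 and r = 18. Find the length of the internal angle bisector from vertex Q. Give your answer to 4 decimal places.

By the law of cosines, cos Q = (p² + r² − q²) / (2·p·r) ≈ 0.90766, so ∠Q ≈ 24.82°.
The bisector from Q has length 2·p·r·cos(∠Q/2)/(p+r) ≈ 23.652.

t_Q ≈ 23.6525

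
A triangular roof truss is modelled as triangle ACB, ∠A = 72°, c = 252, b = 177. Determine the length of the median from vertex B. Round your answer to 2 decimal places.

239.90

By the law of cosines, a² = c² + b² − 2·c·b·cos A = 67266, so a ≈ 259.36.
Median from B: ½√(2·a² + 2·c² − b²) ≈ 239.9.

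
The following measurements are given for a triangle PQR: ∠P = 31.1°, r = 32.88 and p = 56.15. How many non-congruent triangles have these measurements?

r·sin P = 32.88·sin(31.1°) ≈ 16.98.
Since p ≥ r, exactly one triangle exists.

1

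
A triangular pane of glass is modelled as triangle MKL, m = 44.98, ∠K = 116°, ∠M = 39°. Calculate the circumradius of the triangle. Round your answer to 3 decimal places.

35.737

The third angle is ∠L = 180° − ∠M − ∠K = 25.00°.
Law of sines: k = m·sin K/sin M ≈ 64.24.
Law of sines: l = m·sin L/sin M ≈ 30.206.
Circumradius = m/(2 sin M) ≈ 35.737.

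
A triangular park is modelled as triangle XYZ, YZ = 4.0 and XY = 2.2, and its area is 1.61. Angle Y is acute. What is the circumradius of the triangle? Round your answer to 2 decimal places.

From area = ½·XY·YZ·sin Y, we get sin Y = 2·area/(XY·YZ) ≈ 0.36591.
Taking the acute solution, ∠Y ≈ 21.46°.
Law of cosines then gives ZX ≈ 2.112.
Circumradius = ZX/(2 sin Y) ≈ 2.886.

2.89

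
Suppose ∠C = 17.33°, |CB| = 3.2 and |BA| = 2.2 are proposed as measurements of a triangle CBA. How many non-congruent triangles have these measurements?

|CB|·sin C = 3.2·sin(17.33°) ≈ 0.9532.
Since |CB| sin C < |BA| < |CB| (0.9532 < 2.2 < 3.2), two triangles exist.

2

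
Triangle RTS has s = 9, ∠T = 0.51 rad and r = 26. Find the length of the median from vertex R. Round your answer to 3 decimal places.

By the law of cosines, t² = s² + r² − 2·s·r·cos T = 348.56, so t ≈ 18.67.
Median from R: ½√(2·t² + 2·s² − r²) ≈ 6.7659.

6.766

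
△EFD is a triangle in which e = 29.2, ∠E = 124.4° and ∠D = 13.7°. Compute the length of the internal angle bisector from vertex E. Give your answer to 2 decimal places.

t_E ≈ 5.77

The third angle is ∠F = 180° − ∠D − ∠E = 41.90°.
Law of sines: f = e·sin F/sin E ≈ 23.634.
Law of sines: d = e·sin D/sin E ≈ 8.3815.
The bisector from E has length 2·f·d·cos(∠E/2)/(f+d) ≈ 5.7713.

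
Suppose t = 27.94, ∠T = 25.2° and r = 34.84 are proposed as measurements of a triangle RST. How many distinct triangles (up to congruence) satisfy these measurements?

2

r·sin T = 34.84·sin(25.2°) ≈ 14.83.
Since r sin T < t < r (14.83 < 27.94 < 34.84), two triangles exist.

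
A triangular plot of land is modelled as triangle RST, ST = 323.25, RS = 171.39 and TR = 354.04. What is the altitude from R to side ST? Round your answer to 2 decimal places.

h_R ≈ 170.88

Semiperimeter s = (323.25 + 354.04 + 171.39)/2 = 424.34.
Heron's formula: area = √(424.34·101.09·70.3·252.95) ≈ 27619.
The altitude from R has length 2·area/ST ≈ 170.88.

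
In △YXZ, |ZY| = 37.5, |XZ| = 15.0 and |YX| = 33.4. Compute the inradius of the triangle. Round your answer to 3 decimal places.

5.820

Semiperimeter s = (15 + 37.5 + 33.4)/2 = 42.95.
Heron's formula: area = √(42.95·27.95·5.45·9.55) ≈ 249.96.
Inradius = area/s = 249.96/42.95 ≈ 5.8198.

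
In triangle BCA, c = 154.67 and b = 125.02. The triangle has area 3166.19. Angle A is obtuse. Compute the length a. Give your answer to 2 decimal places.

From area = ½·b·c·sin A, we get sin A = 2·area/(b·c) ≈ 0.32748.
Taking the obtuse solution, ∠A ≈ 160.88°.
Law of cosines then gives a ≈ 275.85.

275.85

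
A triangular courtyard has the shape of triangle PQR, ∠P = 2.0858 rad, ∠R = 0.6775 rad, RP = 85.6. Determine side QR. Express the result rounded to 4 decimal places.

201.7058

The third angle is ∠Q = π − ∠R − ∠P = 0.3783 rad.
Law of sines: QR = RP·sin P/sin Q ≈ 201.71.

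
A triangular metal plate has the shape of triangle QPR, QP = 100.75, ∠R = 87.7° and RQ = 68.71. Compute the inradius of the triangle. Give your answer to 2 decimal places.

Law of sines: sin P = RQ·sin R/QP ≈ 0.68144.
Since QP ≥ RQ, only the acute value applies: ∠P ≈ 42.96°.
Then ∠Q = 180° − ∠R − ∠P ≈ 49.34°.
Law of sines gives PR = QP·sin Q/sin R ≈ 76.494.
Area = ½·QP·RQ·sin Q ≈ 2625.8.
Semiperimeter s = (76.494+68.71+100.75)/2 = 122.98.
Inradius = area/s = 2625.8/122.98 ≈ 21.352.

r ≈ 21.35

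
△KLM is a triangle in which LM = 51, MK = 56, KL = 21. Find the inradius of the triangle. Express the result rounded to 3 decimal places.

8.359

Semiperimeter s = (51 + 56 + 21)/2 = 64.
Heron's formula: area = √(64·13·8·43) ≈ 534.98.
Inradius = area/s = 534.98/64 ≈ 8.3591.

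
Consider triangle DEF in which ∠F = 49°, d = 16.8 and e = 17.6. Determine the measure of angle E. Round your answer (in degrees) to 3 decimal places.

∠E ≈ 68.421°

By the law of cosines, f² = d² + e² − 2·d·e·cos F = 204.03, so f ≈ 14.284.
Law of cosines again: cos E = (f² + d² − e²)/(2·f·d) ≈ 0.36778, so ∠E ≈ 68.42°.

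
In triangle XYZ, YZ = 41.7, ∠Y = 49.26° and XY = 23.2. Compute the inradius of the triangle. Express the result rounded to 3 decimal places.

7.576

By the law of cosines, ZX² = XY² + YZ² − 2·XY·YZ·cos Y = 1014.4, so ZX ≈ 31.849.
Area = ½·XY·YZ·sin Y ≈ 366.5.
Semiperimeter s = (41.7+31.849+23.2)/2 = 48.375.
Inradius = area/s = 366.5/48.375 ≈ 7.5764.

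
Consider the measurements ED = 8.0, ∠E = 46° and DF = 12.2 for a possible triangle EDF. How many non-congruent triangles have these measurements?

1

ED·sin E = 8.0·sin(46°) ≈ 5.755.
Since DF ≥ ED, exactly one triangle exists.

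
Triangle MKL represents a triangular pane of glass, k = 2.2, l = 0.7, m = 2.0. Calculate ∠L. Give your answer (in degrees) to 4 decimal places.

By the law of cosines, cos L = (m² + k² − l²) / (2·m·k) ≈ 0.94886, so ∠L ≈ 18.40°.

18.4022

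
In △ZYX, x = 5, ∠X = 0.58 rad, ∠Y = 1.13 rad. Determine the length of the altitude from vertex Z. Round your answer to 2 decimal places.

The third angle is ∠Z = π − ∠Y − ∠X = 1.432 rad.
Law of sines: z = x·sin Z/sin X ≈ 9.0354.
Law of sines: y = x·sin Y/sin X ≈ 8.2516.
Area = ½·x·z·sin Y ≈ 20.429.
The altitude from Z has length 2·area/z ≈ 4.5221.

h_Z ≈ 4.52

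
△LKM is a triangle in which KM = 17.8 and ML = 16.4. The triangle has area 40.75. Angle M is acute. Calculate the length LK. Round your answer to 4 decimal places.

5.0175

From area = ½·KM·ML·sin M, we get sin M = 2·area/(KM·ML) ≈ 0.27919.
Taking the acute solution, ∠M ≈ 0.283 rad.
Law of cosines then gives LK ≈ 5.0175.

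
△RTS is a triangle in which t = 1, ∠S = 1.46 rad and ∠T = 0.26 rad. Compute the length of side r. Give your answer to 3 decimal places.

3.847

The third angle is ∠R = π − ∠T − ∠S = 1.422 rad.
Law of sines: r = t·sin R/sin T ≈ 3.8466.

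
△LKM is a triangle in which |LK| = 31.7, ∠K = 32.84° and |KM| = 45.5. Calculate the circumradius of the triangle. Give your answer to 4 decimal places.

By the law of cosines, |ML|² = |LK|² + |KM|² − 2·|LK|·|KM|·cos K = 651.45, so |ML| ≈ 25.524.
Area = ½·|LK|·|KM|·sin K ≈ 391.09.
Circumradius = |ML|/(2 sin K) ≈ 23.533.

R ≈ 23.5329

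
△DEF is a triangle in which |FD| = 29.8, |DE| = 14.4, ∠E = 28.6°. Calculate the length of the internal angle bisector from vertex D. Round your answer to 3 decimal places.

6.954

Law of sines: sin F = |DE|·sin E/|FD| ≈ 0.23131.
Since |FD| ≥ |DE|, only the acute value applies: ∠F ≈ 13.37°.
Then ∠D = 180° − ∠E − ∠F ≈ 138.03°.
Law of sines gives |EF| = |FD|·sin D/sin E ≈ 41.635.
The bisector from D has length 2·|FD|·|DE|·cos(∠D/2)/(|FD|+|DE|) ≈ 6.9545.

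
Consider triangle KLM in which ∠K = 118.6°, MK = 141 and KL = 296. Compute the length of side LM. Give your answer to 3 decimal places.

383.998

By the law of cosines, LM² = MK² + KL² − 2·MK·KL·cos K = 1.4745e+05, so LM ≈ 384.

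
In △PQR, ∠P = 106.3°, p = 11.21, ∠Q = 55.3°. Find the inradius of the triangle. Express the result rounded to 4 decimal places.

1.3869

The third angle is ∠R = 180° − ∠P − ∠Q = 18.40°.
Law of sines: q = p·sin Q/sin P ≈ 9.6022.
Law of sines: r = p·sin R/sin P ≈ 3.6866.
Area = ½·p·q·sin R ≈ 16.988.
Semiperimeter s = (11.21+9.6022+3.6866)/2 = 12.249.
Inradius = area/s = 16.988/12.249 ≈ 1.3869.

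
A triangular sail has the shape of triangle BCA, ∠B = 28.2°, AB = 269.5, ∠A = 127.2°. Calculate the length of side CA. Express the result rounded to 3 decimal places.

305.929

The third angle is ∠C = 180° − ∠A − ∠B = 24.60°.
Law of sines: CA = AB·sin B/sin C ≈ 305.93.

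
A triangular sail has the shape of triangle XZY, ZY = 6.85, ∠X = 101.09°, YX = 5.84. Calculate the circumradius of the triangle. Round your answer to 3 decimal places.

Law of sines: sin Z = YX·sin X/ZY ≈ 0.83663.
Since ZY ≥ YX, only the acute value applies: ∠Z ≈ 56.79°.
Then ∠Y = 180° − ∠X − ∠Z ≈ 22.12°.
Law of sines gives XZ = ZY·sin Y/sin X ≈ 2.6288.
Circumradius = ZY/(2 sin X) ≈ 3.4902.

R ≈ 3.490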